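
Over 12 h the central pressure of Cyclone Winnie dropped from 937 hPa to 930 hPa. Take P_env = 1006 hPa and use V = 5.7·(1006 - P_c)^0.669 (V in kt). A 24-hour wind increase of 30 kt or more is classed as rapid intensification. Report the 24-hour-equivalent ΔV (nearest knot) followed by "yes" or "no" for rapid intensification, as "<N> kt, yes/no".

13 kt, no

V₁: ΔP = 69, V ≈ 5.7 × 69^0.669 ≈ 96.84 kt.
V₂: ΔP = 76, V ≈ 5.7 × 76^0.669 ≈ 103.31 kt.
ΔV over 12 h = 6.47 kt → 24 h equivalent = 6.47 × 24/12 ≈ 12.94 kt.
13 kt < 30 kt ⇒ not rapid intensification.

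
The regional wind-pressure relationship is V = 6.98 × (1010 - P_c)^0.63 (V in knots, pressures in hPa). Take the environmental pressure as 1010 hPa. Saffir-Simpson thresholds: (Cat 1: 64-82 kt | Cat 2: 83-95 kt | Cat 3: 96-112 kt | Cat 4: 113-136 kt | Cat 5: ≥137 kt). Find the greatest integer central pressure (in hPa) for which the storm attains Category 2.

959 hPa

Category 2 begins at V = 83 kt.
Required ΔP = (83/6.98)^(1/0.63) = 11.891^1.587 ≈ 50.90 hPa.
P_c ≤ 1010 − 50.90 = 959.10, so the highest integer P_c is 959 hPa.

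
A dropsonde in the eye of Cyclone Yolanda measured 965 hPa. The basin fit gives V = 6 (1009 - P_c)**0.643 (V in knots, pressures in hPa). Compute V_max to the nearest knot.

ΔP = 1009 − 965 = 44 hPa.
44^0.643 ≈ 11.396.
V ≈ 6 × 11.396 ≈ 68.4 kt.

68 kt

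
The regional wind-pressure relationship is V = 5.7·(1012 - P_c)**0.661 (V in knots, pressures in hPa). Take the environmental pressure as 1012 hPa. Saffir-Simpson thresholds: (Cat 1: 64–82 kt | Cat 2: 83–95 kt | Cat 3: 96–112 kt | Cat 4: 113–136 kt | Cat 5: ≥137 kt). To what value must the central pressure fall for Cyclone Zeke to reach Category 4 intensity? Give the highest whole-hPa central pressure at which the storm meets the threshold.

920 hPa

Category 4 begins at V = 113 kt.
Required ΔP = (113/5.7)^(1/0.661) = 19.825^1.513 ≈ 91.72 hPa.
P_c ≤ 1012 − 91.72 = 920.28, so the highest integer P_c is 920 hPa.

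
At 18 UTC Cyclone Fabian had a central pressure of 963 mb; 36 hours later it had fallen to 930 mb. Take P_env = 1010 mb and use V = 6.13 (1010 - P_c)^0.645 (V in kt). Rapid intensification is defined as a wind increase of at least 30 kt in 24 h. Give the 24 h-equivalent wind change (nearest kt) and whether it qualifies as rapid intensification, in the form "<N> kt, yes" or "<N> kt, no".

V₁: ΔP = 47, V ≈ 6.13 × 47^0.645 ≈ 73.45 kt.
V₂: ΔP = 80, V ≈ 6.13 × 80^0.645 ≈ 103.50 kt.
ΔV over 36 h = 30.05 kt → 24 h equivalent = 30.05 × 24/36 ≈ 20.03 kt.
20 kt < 30 kt ⇒ not rapid intensification.

20 kt, no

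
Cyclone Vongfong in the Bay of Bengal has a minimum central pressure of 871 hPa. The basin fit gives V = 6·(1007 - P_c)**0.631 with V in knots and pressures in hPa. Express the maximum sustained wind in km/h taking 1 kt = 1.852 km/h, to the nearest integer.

247 km/h

ΔP = 1007 − 871 = 136 hPa.
V ≈ 6 × 136^0.631 = 6 × 22.195 ≈ 133.172 kt.
133.172 × 1.852 ≈ 246.64 km/h → 247 km/h.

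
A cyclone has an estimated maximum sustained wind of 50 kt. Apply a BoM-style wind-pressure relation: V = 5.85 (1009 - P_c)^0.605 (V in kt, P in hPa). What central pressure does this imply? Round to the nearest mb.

974 mb

ΔP = (V / 5.85)^(1/0.605) = (50/5.85)^1.653.
50/5.85 = 8.547; 8.547^1.653 ≈ 34.69 mb.
P_c = 1009 − 34.69 = 974.31 ≈ 974 mb.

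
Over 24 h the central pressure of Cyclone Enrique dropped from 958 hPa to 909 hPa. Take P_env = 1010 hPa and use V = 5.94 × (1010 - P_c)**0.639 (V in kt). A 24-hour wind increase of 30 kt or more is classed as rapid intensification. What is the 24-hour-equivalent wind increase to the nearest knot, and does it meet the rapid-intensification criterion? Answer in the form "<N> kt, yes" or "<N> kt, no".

39 kt, yes

V₁: ΔP = 52, V ≈ 5.94 × 52^0.639 ≈ 74.18 kt.
V₂: ΔP = 101, V ≈ 5.94 × 101^0.639 ≈ 113.38 kt.
ΔV over 24 h = 39.20 kt → 24 h equivalent = 39.20 × 24/24 ≈ 39.20 kt.
39 kt ≥ 30 kt ⇒ rapid intensification.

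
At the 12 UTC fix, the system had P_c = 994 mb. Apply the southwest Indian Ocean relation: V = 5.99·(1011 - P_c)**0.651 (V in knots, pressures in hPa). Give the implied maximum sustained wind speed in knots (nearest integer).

ΔP = 1011 − 994 = 17 mb.
17^0.651 ≈ 6.324.
V ≈ 5.99 × 6.324 ≈ 37.9 kt.

38 kt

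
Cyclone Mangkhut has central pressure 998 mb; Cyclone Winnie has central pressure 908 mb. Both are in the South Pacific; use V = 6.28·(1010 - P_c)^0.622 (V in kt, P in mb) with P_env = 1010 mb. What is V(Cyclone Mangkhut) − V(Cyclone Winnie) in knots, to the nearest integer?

-82 kt

Cyclone Mangkhut: ΔP = 12; V ≈ 6.28 × 12^0.622 ≈ 29.46 kt.
Cyclone Winnie: ΔP = 102; V ≈ 6.28 × 102^0.622 ≈ 111.51 kt.
Difference ≈ 29.46 − 111.51 = -82.05 → -82 kt.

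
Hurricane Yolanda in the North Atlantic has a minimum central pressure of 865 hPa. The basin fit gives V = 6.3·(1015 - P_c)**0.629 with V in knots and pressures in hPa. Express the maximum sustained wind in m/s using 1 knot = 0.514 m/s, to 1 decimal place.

ΔP = 1015 − 865 = 150 hPa.
V ≈ 6.3 × 150^0.629 = 6.3 × 23.376 ≈ 147.266 kt.
147.266 × 0.514 ≈ 75.69 m/s → 75.7 m/s.

75.7 m/s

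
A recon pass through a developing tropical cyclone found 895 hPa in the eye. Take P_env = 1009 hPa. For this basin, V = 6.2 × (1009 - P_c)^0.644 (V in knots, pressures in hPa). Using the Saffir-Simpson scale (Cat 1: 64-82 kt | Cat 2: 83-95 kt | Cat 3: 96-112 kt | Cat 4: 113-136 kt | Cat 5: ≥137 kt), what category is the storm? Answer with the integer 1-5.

4

ΔP = 1009 − 895 = 114 hPa.
V ≈ 6.2 × 114^0.644 = 6.2 × 21.12 ≈ 131 kt.
131 kt falls in the Category 4 band.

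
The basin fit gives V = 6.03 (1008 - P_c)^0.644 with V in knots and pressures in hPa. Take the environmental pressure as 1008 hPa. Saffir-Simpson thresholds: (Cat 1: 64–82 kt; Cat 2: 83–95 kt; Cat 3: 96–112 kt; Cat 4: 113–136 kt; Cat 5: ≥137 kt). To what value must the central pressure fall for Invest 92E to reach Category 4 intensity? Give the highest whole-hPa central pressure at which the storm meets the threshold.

Category 4 begins at V = 113 kt.
Required ΔP = (113/6.03)^(1/0.644) = 18.740^1.553 ≈ 94.70 hPa.
P_c ≤ 1008 − 94.70 = 913.30, so the highest integer P_c is 913 hPa.

913 hPa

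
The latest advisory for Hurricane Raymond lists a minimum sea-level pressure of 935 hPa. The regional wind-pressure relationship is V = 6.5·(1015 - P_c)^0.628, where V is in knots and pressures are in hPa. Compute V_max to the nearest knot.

102 kt

ΔP = 1015 − 935 = 80 hPa.
80^0.628 ≈ 15.673.
V ≈ 6.5 × 15.673 ≈ 101.9 kt.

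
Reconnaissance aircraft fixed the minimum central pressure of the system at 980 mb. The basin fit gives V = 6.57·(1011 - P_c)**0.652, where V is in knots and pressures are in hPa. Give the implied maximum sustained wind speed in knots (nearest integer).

62 kt

ΔP = 1011 − 980 = 31 mb.
31^0.652 ≈ 9.384.
V ≈ 6.57 × 9.384 ≈ 61.7 kt.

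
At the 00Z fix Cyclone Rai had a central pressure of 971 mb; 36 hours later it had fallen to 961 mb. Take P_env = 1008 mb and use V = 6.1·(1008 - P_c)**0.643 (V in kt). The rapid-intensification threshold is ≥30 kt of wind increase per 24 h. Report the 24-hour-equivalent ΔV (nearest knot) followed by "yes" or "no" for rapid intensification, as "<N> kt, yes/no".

V₁: ΔP = 37, V ≈ 6.1 × 37^0.643 ≈ 62.18 kt.
V₂: ΔP = 47, V ≈ 6.1 × 47^0.643 ≈ 72.53 kt.
ΔV over 36 h = 10.35 kt → 24 h equivalent = 10.35 × 24/36 ≈ 6.90 kt.
7 kt < 30 kt ⇒ not rapid intensification.

7 kt, no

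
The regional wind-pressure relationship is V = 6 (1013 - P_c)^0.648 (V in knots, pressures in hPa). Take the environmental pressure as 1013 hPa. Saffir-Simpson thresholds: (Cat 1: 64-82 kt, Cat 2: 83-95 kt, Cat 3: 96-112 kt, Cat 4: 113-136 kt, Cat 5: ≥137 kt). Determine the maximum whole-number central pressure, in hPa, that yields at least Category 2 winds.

955 hPa

Category 2 begins at V = 83 kt.
Required ΔP = (83/6)^(1/0.648) = 13.833^1.543 ≈ 57.64 hPa.
P_c ≤ 1013 − 57.64 = 955.36, so the highest integer P_c is 955 hPa.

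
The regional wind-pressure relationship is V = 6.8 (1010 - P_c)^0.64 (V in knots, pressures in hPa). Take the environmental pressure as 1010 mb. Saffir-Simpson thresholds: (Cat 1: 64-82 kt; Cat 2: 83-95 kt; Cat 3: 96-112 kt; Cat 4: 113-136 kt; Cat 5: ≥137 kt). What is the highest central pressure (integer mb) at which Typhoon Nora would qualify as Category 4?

929 mb

Category 4 begins at V = 113 kt.
Required ΔP = (113/6.8)^(1/0.64) = 16.618^1.562 ≈ 80.75 mb.
P_c ≤ 1010 − 80.75 = 929.25, so the highest integer P_c is 929 mb.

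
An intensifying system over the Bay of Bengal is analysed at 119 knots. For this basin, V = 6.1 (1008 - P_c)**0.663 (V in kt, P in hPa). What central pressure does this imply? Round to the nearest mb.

ΔP = (V / 6.1)^(1/0.663) = (119/6.1)^1.508.
119/6.1 = 19.508; 19.508^1.508 ≈ 88.31 mb.
P_c = 1008 − 88.31 = 919.69 ≈ 920 mb.

920 mb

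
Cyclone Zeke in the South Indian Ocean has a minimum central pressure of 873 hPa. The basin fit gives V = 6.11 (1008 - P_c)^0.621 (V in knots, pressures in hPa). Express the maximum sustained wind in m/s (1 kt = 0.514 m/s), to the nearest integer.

ΔP = 1008 − 873 = 135 hPa.
V ≈ 6.11 × 135^0.621 = 6.11 × 21.035 ≈ 128.522 kt.
128.522 × 0.514 ≈ 66.06 m/s → 66 m/s.

66 m/s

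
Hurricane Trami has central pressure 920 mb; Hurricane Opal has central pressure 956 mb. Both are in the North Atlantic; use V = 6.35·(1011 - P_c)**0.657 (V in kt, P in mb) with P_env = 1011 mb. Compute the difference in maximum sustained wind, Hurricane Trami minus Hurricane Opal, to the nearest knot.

Hurricane Trami: ΔP = 91; V ≈ 6.35 × 91^0.657 ≈ 122.99 kt.
Hurricane Opal: ΔP = 55; V ≈ 6.35 × 55^0.657 ≈ 88.35 kt.
Difference ≈ 122.99 − 88.35 = 34.64 → 35 kt.

35 kt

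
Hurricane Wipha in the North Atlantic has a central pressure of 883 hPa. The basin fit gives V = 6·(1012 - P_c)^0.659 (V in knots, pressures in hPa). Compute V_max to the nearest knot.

148 kt

ΔP = 1012 − 883 = 129 hPa.
129^0.659 ≈ 24.597.
V ≈ 6 × 24.597 ≈ 147.6 kt.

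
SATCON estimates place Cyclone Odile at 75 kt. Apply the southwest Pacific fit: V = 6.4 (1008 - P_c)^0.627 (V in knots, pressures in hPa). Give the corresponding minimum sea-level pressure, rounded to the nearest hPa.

ΔP = (V / 6.4)^(1/0.627) = (75/6.4)^1.595.
75/6.4 = 11.719; 11.719^1.595 ≈ 50.67 hPa.
P_c = 1008 − 50.67 = 957.33 ≈ 957 hPa.

957 hPa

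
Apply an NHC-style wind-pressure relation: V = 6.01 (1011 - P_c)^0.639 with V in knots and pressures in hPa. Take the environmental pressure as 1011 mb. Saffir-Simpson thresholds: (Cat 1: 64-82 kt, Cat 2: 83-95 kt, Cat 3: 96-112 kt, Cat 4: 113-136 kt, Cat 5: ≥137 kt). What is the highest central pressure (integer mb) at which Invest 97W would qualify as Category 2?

Category 2 begins at V = 83 kt.
Required ΔP = (83/6.01)^(1/0.639) = 13.810^1.565 ≈ 60.86 mb.
P_c ≤ 1011 − 60.86 = 950.14, so the highest integer P_c is 950 mb.

950 mb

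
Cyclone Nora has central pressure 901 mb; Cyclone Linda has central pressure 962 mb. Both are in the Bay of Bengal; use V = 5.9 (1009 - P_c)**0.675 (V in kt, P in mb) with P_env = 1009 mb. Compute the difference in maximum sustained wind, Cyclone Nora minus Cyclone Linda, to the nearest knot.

60 kt

Cyclone Nora: ΔP = 108; V ≈ 5.9 × 108^0.675 ≈ 139.13 kt.
Cyclone Linda: ΔP = 47; V ≈ 5.9 × 47^0.675 ≈ 79.34 kt.
Difference ≈ 139.13 − 79.34 = 59.79 → 60 kt.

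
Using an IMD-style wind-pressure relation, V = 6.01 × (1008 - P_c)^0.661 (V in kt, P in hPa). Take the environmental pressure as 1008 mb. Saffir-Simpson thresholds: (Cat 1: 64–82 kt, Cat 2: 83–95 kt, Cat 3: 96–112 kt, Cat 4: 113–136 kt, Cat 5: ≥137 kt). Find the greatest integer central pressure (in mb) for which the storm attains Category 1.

Category 1 begins at V = 64 kt.
Required ΔP = (64/6.01)^(1/0.661) = 10.649^1.513 ≈ 35.82 mb.
P_c ≤ 1008 − 35.82 = 972.18, so the highest integer P_c is 972 mb.

972 mb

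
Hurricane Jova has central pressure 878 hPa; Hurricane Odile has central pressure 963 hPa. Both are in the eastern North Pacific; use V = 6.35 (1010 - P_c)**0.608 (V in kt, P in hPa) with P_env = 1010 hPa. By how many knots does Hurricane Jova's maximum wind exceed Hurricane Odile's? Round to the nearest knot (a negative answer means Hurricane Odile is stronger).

58 kt

Hurricane Jova: ΔP = 132; V ≈ 6.35 × 132^0.608 ≈ 123.62 kt.
Hurricane Odile: ΔP = 47; V ≈ 6.35 × 47^0.608 ≈ 65.98 kt.
Difference ≈ 123.62 − 65.98 = 57.64 → 58 kt.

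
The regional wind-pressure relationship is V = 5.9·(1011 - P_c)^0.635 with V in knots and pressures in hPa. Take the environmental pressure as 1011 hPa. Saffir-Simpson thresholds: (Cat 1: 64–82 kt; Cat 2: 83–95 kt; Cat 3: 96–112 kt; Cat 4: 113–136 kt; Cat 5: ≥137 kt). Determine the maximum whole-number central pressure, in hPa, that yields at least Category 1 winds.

968 hPa

Category 1 begins at V = 64 kt.
Required ΔP = (64/5.9)^(1/0.635) = 10.847^1.575 ≈ 42.70 hPa.
P_c ≤ 1011 − 42.70 = 968.30, so the highest integer P_c is 968 hPa.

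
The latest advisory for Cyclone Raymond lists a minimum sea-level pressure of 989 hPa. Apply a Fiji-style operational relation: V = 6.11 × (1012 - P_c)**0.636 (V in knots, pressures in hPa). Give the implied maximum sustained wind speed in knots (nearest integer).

45 kt

ΔP = 1012 − 989 = 23 hPa.
23^0.636 ≈ 7.346.
V ≈ 6.11 × 7.346 ≈ 44.9 kt.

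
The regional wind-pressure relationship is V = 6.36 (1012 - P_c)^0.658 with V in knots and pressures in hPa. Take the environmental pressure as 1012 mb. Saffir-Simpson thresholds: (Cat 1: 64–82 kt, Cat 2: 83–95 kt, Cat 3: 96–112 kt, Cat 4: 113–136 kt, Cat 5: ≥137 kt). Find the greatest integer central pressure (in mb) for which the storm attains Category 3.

950 mb

Category 3 begins at V = 96 kt.
Required ΔP = (96/6.36)^(1/0.658) = 15.094^1.520 ≈ 61.87 mb.
P_c ≤ 1012 − 61.87 = 950.13, so the highest integer P_c is 950 mb.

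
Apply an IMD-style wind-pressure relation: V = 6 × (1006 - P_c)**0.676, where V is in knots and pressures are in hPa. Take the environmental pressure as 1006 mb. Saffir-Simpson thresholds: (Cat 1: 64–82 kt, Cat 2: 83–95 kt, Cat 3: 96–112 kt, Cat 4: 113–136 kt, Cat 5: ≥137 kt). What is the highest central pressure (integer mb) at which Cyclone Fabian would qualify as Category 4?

929 mb

Category 4 begins at V = 113 kt.
Required ΔP = (113/6)^(1/0.676) = 18.833^1.479 ≈ 76.91 mb.
P_c ≤ 1006 − 76.91 = 929.09, so the highest integer P_c is 929 mb.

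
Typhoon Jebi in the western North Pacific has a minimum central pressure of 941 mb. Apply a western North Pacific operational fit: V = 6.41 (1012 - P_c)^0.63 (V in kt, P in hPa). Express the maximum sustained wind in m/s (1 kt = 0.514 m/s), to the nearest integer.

ΔP = 1012 − 941 = 71 mb.
V ≈ 6.41 × 71^0.63 = 6.41 × 14.665 ≈ 94.005 kt.
94.005 × 0.514 ≈ 48.32 m/s → 48 m/s.

48 m/s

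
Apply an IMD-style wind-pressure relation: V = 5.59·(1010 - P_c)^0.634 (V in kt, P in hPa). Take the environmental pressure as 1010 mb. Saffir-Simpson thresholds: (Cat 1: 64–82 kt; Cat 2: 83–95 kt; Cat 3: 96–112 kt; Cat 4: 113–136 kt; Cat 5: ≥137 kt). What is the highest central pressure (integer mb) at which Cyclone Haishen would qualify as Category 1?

963 mb

Category 1 begins at V = 64 kt.
Required ΔP = (64/5.59)^(1/0.634) = 11.449^1.577 ≈ 46.77 mb.
P_c ≤ 1010 − 46.77 = 963.23, so the highest integer P_c is 963 mb.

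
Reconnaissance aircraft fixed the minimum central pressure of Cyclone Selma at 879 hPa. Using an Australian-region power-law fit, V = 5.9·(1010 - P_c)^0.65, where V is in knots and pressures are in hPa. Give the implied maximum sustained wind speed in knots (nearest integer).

ΔP = 1010 − 879 = 131 hPa.
131^0.65 ≈ 23.781.
V ≈ 5.9 × 23.781 ≈ 140.3 kt.

140 kt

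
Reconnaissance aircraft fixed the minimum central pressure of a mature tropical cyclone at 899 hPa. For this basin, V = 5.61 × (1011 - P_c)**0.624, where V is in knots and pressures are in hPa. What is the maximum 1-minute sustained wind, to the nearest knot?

107 kt

ΔP = 1011 − 899 = 112 hPa.
112^0.624 ≈ 18.998.
V ≈ 5.61 × 18.998 ≈ 106.6 kt.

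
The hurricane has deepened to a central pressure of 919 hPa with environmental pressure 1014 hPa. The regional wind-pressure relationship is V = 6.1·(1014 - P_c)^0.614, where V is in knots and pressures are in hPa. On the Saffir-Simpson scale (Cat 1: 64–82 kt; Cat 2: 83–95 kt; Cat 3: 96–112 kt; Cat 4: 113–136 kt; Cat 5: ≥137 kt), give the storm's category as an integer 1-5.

ΔP = 1014 − 919 = 95 hPa.
V ≈ 6.1 × 95^0.614 = 6.1 × 16.38 ≈ 100 kt.
100 kt falls in the Category 3 band.

3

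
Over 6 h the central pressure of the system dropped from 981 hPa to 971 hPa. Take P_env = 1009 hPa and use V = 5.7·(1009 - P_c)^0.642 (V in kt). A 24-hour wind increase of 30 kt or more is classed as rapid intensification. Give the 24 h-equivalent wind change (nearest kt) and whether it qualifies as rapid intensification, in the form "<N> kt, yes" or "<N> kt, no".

42 kt, yes

V₁: ΔP = 28, V ≈ 5.7 × 28^0.642 ≈ 48.41 kt.
V₂: ΔP = 38, V ≈ 5.7 × 38^0.642 ≈ 58.90 kt.
ΔV over 6 h = 10.49 kt → 24 h equivalent = 10.49 × 24/6 ≈ 41.96 kt.
42 kt ≥ 30 kt ⇒ rapid intensification.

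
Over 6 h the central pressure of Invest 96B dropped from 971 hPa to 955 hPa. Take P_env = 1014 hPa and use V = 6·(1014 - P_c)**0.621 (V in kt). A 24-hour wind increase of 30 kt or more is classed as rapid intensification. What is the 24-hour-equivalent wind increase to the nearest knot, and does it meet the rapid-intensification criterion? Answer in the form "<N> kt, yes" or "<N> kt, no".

54 kt, yes

V₁: ΔP = 43, V ≈ 6 × 43^0.621 ≈ 62.02 kt.
V₂: ΔP = 59, V ≈ 6 × 59^0.621 ≈ 75.48 kt.
ΔV over 6 h = 13.46 kt → 24 h equivalent = 13.46 × 24/6 ≈ 53.84 kt.
54 kt ≥ 30 kt ⇒ rapid intensification.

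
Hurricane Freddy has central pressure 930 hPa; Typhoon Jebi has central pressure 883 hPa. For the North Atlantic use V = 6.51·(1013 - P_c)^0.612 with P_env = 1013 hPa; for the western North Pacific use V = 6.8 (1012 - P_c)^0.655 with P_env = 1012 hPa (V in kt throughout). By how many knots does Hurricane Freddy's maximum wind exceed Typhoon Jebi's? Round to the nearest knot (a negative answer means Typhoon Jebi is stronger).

-67 kt

Hurricane Freddy: ΔP = 83; V ≈ 6.51 × 83^0.612 ≈ 97.29 kt.
Typhoon Jebi: ΔP = 129; V ≈ 6.8 × 129^0.655 ≈ 164.04 kt.
Difference ≈ 97.29 − 164.04 = -66.75 → -67 kt.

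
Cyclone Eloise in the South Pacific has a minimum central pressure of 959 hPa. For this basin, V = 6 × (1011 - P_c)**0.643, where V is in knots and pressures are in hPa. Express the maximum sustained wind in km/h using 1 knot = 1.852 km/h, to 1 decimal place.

ΔP = 1011 − 959 = 52 hPa.
V ≈ 6 × 52^0.643 = 6 × 12.688 ≈ 76.127 kt.
76.127 × 1.852 ≈ 140.99 km/h → 141.0 km/h.

141.0 km/h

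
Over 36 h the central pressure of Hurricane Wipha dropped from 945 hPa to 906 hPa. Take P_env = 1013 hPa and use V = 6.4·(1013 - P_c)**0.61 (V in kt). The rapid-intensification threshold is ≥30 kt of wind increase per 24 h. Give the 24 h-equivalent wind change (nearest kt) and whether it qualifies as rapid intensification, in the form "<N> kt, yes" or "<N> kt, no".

18 kt, no

V₁: ΔP = 68, V ≈ 6.4 × 68^0.61 ≈ 83.95 kt.
V₂: ΔP = 107, V ≈ 6.4 × 107^0.61 ≈ 110.69 kt.
ΔV over 36 h = 26.74 kt → 24 h equivalent = 26.74 × 24/36 ≈ 17.83 kt.
18 kt < 30 kt ⇒ not rapid intensification.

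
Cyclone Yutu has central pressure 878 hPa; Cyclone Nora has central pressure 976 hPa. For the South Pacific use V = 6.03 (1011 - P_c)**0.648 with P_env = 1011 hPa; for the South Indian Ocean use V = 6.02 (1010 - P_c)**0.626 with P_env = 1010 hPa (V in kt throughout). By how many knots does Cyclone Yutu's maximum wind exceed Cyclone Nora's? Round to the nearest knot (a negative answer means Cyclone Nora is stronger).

89 kt

Cyclone Yutu: ΔP = 133; V ≈ 6.03 × 133^0.648 ≈ 143.41 kt.
Cyclone Nora: ΔP = 34; V ≈ 6.02 × 34^0.626 ≈ 54.74 kt.
Difference ≈ 143.41 − 54.74 = 88.67 → 89 kt.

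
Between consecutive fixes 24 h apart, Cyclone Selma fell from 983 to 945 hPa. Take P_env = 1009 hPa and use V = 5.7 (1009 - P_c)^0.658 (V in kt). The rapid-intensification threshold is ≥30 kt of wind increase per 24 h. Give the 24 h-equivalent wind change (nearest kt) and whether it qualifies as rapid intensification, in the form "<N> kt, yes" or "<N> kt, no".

V₁: ΔP = 26, V ≈ 5.7 × 26^0.658 ≈ 48.63 kt.
V₂: ΔP = 64, V ≈ 5.7 × 64^0.658 ≈ 87.97 kt.
ΔV over 24 h = 39.34 kt → 24 h equivalent = 39.34 × 24/24 ≈ 39.34 kt.
39 kt ≥ 30 kt ⇒ rapid intensification.

39 kt, yes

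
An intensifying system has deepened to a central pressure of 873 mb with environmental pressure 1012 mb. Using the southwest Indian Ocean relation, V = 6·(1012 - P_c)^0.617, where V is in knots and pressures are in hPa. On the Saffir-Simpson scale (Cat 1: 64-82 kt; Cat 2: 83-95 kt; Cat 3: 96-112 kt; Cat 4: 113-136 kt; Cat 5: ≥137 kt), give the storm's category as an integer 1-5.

ΔP = 1012 − 873 = 139 mb.
V ≈ 6 × 139^0.617 = 6 × 21.00 ≈ 126 kt.
126 kt falls in the Category 4 band.

4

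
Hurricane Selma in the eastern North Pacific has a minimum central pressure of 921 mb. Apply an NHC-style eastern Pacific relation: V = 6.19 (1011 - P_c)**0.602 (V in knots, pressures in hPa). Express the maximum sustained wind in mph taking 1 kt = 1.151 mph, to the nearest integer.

ΔP = 1011 − 921 = 90 mb.
V ≈ 6.19 × 90^0.602 = 6.19 × 15.013 ≈ 92.928 kt.
92.928 × 1.151 ≈ 106.96 mph → 107 mph.

107 mph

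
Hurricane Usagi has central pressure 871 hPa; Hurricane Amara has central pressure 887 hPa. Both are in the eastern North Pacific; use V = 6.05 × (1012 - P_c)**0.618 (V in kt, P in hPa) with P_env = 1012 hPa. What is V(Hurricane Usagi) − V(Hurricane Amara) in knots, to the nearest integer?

Hurricane Usagi: ΔP = 141; V ≈ 6.05 × 141^0.618 ≈ 128.82 kt.
Hurricane Amara: ΔP = 125; V ≈ 6.05 × 125^0.618 ≈ 119.58 kt.
Difference ≈ 128.82 − 119.58 = 9.24 → 9 kt.

9 kt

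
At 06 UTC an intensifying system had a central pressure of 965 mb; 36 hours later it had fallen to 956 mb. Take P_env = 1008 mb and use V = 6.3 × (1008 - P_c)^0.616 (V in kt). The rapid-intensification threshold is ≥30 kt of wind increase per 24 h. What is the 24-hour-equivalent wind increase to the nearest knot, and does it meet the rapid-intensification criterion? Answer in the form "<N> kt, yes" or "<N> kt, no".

5 kt, no

V₁: ΔP = 43, V ≈ 6.3 × 43^0.616 ≈ 63.91 kt.
V₂: ΔP = 52, V ≈ 6.3 × 52^0.616 ≈ 71.85 kt.
ΔV over 36 h = 7.94 kt → 24 h equivalent = 7.94 × 24/36 ≈ 5.29 kt.
5 kt < 30 kt ⇒ not rapid intensification.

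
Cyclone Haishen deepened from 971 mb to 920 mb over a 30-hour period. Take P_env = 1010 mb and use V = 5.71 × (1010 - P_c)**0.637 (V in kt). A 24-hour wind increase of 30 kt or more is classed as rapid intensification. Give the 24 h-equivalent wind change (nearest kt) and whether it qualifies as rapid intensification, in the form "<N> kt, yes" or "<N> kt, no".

33 kt, yes

V₁: ΔP = 39, V ≈ 5.71 × 39^0.637 ≈ 58.90 kt.
V₂: ΔP = 90, V ≈ 5.71 × 90^0.637 ≈ 100.34 kt.
ΔV over 30 h = 41.44 kt → 24 h equivalent = 41.44 × 24/30 ≈ 33.15 kt.
33 kt ≥ 30 kt ⇒ rapid intensification.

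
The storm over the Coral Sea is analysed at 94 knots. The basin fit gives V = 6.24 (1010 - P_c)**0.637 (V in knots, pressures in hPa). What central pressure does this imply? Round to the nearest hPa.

ΔP = (V / 6.24)^(1/0.637) = (94/6.24)^1.570.
94/6.24 = 15.064; 15.064^1.570 ≈ 70.67 hPa.
P_c = 1010 − 70.67 = 939.33 ≈ 939 hPa.

939 hPa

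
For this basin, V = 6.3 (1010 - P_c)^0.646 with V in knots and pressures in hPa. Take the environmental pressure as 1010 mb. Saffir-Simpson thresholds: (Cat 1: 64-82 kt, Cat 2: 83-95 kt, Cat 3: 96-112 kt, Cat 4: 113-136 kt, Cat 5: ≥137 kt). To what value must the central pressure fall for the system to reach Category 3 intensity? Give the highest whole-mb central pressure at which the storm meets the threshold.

Category 3 begins at V = 96 kt.
Required ΔP = (96/6.3)^(1/0.646) = 15.238^1.548 ≈ 67.79 mb.
P_c ≤ 1010 − 67.79 = 942.21, so the highest integer P_c is 942 mb.

942 mb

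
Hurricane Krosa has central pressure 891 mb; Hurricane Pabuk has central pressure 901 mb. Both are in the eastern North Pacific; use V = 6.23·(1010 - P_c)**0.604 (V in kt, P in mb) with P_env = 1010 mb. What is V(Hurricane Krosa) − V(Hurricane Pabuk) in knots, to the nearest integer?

Hurricane Krosa: ΔP = 119; V ≈ 6.23 × 119^0.604 ≈ 111.72 kt.
Hurricane Pabuk: ΔP = 109; V ≈ 6.23 × 109^0.604 ≈ 105.95 kt.
Difference ≈ 111.72 − 105.95 = 5.77 → 6 kt.

6 kt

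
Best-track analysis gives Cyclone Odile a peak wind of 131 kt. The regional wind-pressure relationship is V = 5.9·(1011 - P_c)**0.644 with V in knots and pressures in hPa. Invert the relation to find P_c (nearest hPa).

888 hPa

ΔP = (V / 5.9)^(1/0.644) = (131/5.9)^1.553.
131/5.9 = 22.203; 22.203^1.553 ≈ 123.23 hPa.
P_c = 1011 − 123.23 = 887.77 ≈ 888 hPa.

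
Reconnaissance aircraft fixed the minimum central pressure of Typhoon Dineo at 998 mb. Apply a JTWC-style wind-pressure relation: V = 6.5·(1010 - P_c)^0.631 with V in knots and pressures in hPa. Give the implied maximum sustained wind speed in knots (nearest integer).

ΔP = 1010 − 998 = 12 mb.
12^0.631 ≈ 4.797.
V ≈ 6.5 × 4.797 ≈ 31.2 kt.

31 kt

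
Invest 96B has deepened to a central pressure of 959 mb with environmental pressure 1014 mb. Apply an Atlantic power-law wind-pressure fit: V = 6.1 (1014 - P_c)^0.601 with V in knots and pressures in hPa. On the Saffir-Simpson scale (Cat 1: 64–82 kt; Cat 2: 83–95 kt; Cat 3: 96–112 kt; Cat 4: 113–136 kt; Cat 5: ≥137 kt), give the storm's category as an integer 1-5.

1

ΔP = 1014 − 959 = 55 mb.
V ≈ 6.1 × 55^0.601 = 6.1 × 11.12 ≈ 68 kt.
68 kt falls in the Category 1 band.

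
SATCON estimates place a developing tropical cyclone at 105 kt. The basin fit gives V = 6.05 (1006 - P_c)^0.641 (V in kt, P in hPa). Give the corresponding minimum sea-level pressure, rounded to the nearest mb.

920 mb

ΔP = (V / 6.05)^(1/0.641) = (105/6.05)^1.560.
105/6.05 = 17.355; 17.355^1.560 ≈ 85.82 mb.
P_c = 1006 − 85.82 = 920.18 ≈ 920 mb.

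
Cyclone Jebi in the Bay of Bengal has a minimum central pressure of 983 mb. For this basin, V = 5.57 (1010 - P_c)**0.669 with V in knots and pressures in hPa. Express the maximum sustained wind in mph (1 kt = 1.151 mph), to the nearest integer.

58 mph

ΔP = 1010 − 983 = 27 mb.
V ≈ 5.57 × 27^0.669 = 5.57 × 9.069 ≈ 50.517 kt.
50.517 × 1.151 ≈ 58.15 mph → 58 mph.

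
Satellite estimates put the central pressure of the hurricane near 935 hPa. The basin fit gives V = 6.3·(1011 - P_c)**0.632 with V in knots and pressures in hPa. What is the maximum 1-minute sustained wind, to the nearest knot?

97 kt

ΔP = 1011 − 935 = 76 hPa.
76^0.632 ≈ 15.441.
V ≈ 6.3 × 15.441 ≈ 97.3 kt.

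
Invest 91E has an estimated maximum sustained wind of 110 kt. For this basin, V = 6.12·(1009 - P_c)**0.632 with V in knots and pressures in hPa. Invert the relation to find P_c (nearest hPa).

912 hPa

ΔP = (V / 6.12)^(1/0.632) = (110/6.12)^1.582.
110/6.12 = 17.974; 17.974^1.582 ≈ 96.65 hPa.
P_c = 1009 − 96.65 = 912.35 ≈ 912 hPa.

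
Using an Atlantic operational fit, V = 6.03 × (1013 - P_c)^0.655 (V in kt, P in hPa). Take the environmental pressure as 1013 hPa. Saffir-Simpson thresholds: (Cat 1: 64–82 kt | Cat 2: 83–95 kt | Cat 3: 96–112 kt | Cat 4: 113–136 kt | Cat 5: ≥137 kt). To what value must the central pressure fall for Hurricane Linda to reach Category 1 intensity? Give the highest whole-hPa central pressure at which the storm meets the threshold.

Category 1 begins at V = 64 kt.
Required ΔP = (64/6.03)^(1/0.655) = 10.614^1.527 ≈ 36.83 hPa.
P_c ≤ 1013 − 36.83 = 976.17, so the highest integer P_c is 976 hPa.

976 hPa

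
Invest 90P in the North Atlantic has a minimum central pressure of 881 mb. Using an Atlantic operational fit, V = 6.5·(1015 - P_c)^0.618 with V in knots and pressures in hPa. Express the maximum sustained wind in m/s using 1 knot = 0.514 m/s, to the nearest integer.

ΔP = 1015 − 881 = 134 mb.
V ≈ 6.5 × 134^0.618 = 6.5 × 20.632 ≈ 134.111 kt.
134.111 × 0.514 ≈ 68.93 m/s → 69 m/s.

69 m/s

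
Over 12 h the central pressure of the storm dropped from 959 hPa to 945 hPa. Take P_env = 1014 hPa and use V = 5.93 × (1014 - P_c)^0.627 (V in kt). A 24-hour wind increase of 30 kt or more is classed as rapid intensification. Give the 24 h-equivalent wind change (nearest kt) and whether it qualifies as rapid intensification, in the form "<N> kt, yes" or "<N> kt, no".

V₁: ΔP = 55, V ≈ 5.93 × 55^0.627 ≈ 73.16 kt.
V₂: ΔP = 69, V ≈ 5.93 × 69^0.627 ≈ 84.34 kt.
ΔV over 12 h = 11.18 kt → 24 h equivalent = 11.18 × 24/12 ≈ 22.36 kt.
22 kt < 30 kt ⇒ not rapid intensification.

22 kt, no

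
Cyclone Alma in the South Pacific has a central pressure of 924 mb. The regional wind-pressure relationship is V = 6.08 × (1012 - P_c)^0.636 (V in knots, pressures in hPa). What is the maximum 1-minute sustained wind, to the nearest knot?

ΔP = 1012 − 924 = 88 mb.
88^0.636 ≈ 17.246.
V ≈ 6.08 × 17.246 ≈ 104.9 kt.

105 kt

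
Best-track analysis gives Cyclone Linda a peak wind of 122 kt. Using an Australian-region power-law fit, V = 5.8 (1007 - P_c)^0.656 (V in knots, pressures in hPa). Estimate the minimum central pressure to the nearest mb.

ΔP = (V / 5.8)^(1/0.656) = (122/5.8)^1.524.
122/5.8 = 21.034; 21.034^1.524 ≈ 103.91 mb.
P_c = 1007 − 103.91 = 903.09 ≈ 903 mb.

903 mb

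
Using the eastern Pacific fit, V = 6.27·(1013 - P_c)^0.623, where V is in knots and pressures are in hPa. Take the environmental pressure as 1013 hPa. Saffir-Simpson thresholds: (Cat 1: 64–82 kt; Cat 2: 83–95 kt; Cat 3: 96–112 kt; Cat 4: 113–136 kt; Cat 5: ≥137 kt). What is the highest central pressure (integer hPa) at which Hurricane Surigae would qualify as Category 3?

Category 3 begins at V = 96 kt.
Required ΔP = (96/6.27)^(1/0.623) = 15.311^1.605 ≈ 79.82 hPa.
P_c ≤ 1013 − 79.82 = 933.18, so the highest integer P_c is 933 hPa.

933 hPa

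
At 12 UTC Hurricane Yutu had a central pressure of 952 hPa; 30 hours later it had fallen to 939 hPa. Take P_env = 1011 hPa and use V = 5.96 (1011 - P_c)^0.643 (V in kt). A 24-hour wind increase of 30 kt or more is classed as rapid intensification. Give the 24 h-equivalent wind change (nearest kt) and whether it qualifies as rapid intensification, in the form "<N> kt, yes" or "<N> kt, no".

9 kt, no

V₁: ΔP = 59, V ≈ 5.96 × 59^0.643 ≈ 82.02 kt.
V₂: ΔP = 72, V ≈ 5.96 × 72^0.643 ≈ 93.22 kt.
ΔV over 30 h = 11.20 kt → 24 h equivalent = 11.20 × 24/30 ≈ 8.96 kt.
9 kt < 30 kt ⇒ not rapid intensification.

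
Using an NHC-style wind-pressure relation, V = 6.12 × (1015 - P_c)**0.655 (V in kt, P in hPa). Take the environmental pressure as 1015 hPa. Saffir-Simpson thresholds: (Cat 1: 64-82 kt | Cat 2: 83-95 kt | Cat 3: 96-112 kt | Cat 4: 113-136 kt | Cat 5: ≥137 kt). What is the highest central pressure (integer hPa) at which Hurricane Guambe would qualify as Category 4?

Category 4 begins at V = 113 kt.
Required ΔP = (113/6.12)^(1/0.655) = 18.464^1.527 ≈ 85.77 hPa.
P_c ≤ 1015 − 85.77 = 929.23, so the highest integer P_c is 929 hPa.

929 hPa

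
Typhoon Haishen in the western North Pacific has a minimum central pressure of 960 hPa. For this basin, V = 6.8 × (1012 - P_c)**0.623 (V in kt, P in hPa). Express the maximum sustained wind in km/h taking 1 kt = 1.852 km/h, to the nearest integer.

ΔP = 1012 − 960 = 52 hPa.
V ≈ 6.8 × 52^0.623 = 6.8 × 11.724 ≈ 79.722 kt.
79.722 × 1.852 ≈ 147.65 km/h → 148 km/h.

148 km/h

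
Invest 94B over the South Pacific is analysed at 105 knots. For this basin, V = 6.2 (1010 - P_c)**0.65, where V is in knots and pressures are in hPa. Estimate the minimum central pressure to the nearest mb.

932 mb

ΔP = (V / 6.2)^(1/0.65) = (105/6.2)^1.538.
105/6.2 = 16.935; 16.935^1.538 ≈ 77.71 mb.
P_c = 1010 − 77.71 = 932.29 ≈ 932 mb.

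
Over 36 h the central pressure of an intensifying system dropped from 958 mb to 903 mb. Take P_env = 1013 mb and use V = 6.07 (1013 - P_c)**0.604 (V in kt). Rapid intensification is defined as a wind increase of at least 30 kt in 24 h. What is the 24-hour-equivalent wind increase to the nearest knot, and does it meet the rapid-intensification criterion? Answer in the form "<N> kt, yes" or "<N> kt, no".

24 kt, no

V₁: ΔP = 55, V ≈ 6.07 × 55^0.604 ≈ 68.29 kt.
V₂: ΔP = 110, V ≈ 6.07 × 110^0.604 ≈ 103.80 kt.
ΔV over 36 h = 35.51 kt → 24 h equivalent = 35.51 × 24/36 ≈ 23.67 kt.
24 kt < 30 kt ⇒ not rapid intensification.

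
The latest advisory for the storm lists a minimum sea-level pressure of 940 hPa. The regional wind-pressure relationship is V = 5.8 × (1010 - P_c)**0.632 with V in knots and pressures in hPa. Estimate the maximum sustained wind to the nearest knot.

85 kt

ΔP = 1010 − 940 = 70 hPa.
70^0.632 ≈ 14.659.
V ≈ 5.8 × 14.659 ≈ 85.0 kt.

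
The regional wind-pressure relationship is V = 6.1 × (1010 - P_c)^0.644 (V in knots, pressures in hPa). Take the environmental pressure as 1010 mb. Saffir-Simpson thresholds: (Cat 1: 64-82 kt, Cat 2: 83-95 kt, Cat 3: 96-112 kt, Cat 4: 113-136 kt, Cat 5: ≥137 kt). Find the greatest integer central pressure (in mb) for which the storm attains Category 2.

952 mb

Category 2 begins at V = 83 kt.
Required ΔP = (83/6.1)^(1/0.644) = 13.607^1.553 ≈ 57.61 mb.
P_c ≤ 1010 − 57.61 = 952.39, so the highest integer P_c is 952 mb.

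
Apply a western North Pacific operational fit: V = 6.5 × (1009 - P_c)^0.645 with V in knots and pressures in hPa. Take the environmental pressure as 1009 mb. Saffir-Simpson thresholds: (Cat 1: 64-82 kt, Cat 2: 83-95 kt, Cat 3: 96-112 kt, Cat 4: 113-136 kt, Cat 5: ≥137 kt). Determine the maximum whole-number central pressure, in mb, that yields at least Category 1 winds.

974 mb

Category 1 begins at V = 64 kt.
Required ΔP = (64/6.5)^(1/0.645) = 9.846^1.550 ≈ 34.67 mb.
P_c ≤ 1009 − 34.67 = 974.33, so the highest integer P_c is 974 mb.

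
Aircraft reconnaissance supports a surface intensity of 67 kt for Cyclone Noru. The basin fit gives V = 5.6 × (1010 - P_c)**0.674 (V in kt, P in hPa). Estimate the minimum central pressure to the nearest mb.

ΔP = (V / 5.6)^(1/0.674) = (67/5.6)^1.484.
67/5.6 = 11.964; 11.964^1.484 ≈ 39.74 mb.
P_c = 1010 − 39.74 = 970.26 ≈ 970 mb.

970 mb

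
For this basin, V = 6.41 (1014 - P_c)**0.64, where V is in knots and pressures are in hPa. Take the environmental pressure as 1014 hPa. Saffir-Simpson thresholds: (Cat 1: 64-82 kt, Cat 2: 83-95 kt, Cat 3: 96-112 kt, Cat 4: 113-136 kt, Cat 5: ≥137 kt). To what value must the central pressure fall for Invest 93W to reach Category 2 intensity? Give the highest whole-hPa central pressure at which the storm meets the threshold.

959 hPa

Category 2 begins at V = 83 kt.
Required ΔP = (83/6.41)^(1/0.64) = 12.949^1.562 ≈ 54.68 hPa.
P_c ≤ 1014 − 54.68 = 959.32, so the highest integer P_c is 959 hPa.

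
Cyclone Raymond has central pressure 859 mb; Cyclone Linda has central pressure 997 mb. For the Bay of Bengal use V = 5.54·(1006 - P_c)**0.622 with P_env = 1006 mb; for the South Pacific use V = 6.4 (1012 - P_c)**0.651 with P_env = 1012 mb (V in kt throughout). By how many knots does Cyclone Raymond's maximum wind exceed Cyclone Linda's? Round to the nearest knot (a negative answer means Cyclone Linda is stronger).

Cyclone Raymond: ΔP = 147; V ≈ 5.54 × 147^0.622 ≈ 123.48 kt.
Cyclone Linda: ΔP = 15; V ≈ 6.4 × 15^0.651 ≈ 37.31 kt.
Difference ≈ 123.48 − 37.31 = 86.17 → 86 kt.

86 kt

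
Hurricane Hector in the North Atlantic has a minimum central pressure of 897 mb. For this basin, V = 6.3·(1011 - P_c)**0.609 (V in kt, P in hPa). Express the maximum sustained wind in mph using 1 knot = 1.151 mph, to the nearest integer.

ΔP = 1011 − 897 = 114 mb.
V ≈ 6.3 × 114^0.609 = 6.3 × 17.892 ≈ 112.719 kt.
112.719 × 1.151 ≈ 129.74 mph → 130 mph.

130 mph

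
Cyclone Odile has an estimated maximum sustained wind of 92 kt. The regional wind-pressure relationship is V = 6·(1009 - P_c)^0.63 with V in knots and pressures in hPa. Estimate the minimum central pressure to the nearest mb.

933 mb

ΔP = (V / 6)^(1/0.63) = (92/6)^1.587.
92/6 = 15.333; 15.333^1.587 ≈ 76.20 mb.
P_c = 1009 − 76.20 = 932.80 ≈ 933 mb.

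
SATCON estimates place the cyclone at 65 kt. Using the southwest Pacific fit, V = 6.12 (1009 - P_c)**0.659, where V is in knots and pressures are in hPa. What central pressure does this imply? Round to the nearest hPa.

ΔP = (V / 6.12)^(1/0.659) = (65/6.12)^1.517.
65/6.12 = 10.621; 10.621^1.517 ≈ 36.07 hPa.
P_c = 1009 − 36.07 = 972.93 ≈ 973 hPa.

973 hPa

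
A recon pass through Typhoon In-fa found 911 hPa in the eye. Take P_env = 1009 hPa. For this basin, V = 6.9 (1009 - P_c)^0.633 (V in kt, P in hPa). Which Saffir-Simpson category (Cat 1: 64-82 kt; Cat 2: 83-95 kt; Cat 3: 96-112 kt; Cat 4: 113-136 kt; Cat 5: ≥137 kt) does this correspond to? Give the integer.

ΔP = 1009 − 911 = 98 hPa.
V ≈ 6.9 × 98^0.633 = 6.9 × 18.22 ≈ 126 kt.
126 kt falls in the Category 4 band.

4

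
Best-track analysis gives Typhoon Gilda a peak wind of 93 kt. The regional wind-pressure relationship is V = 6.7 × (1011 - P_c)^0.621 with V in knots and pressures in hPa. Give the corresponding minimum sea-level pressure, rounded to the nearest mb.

942 mb

ΔP = (V / 6.7)^(1/0.621) = (93/6.7)^1.610.
93/6.7 = 13.881; 13.881^1.610 ≈ 69.12 mb.
P_c = 1011 − 69.12 = 941.88 ≈ 942 mb.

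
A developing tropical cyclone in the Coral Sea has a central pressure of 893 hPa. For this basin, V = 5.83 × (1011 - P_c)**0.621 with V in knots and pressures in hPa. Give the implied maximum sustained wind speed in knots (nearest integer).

113 kt

ΔP = 1011 − 893 = 118 hPa.
118^0.621 ≈ 19.348.
V ≈ 5.83 × 19.348 ≈ 112.8 kt.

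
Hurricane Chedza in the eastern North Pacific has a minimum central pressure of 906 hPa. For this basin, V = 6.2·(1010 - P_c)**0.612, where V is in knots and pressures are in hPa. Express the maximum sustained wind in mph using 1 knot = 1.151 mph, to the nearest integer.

122 mph

ΔP = 1010 − 906 = 104 hPa.
V ≈ 6.2 × 104^0.612 = 6.2 × 17.156 ≈ 106.369 kt.
106.369 × 1.151 ≈ 122.43 mph → 122 mph.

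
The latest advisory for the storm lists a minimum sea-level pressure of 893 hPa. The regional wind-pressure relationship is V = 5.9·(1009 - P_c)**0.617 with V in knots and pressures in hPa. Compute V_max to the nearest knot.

111 kt

ΔP = 1009 − 893 = 116 hPa.
116^0.617 ≈ 18.783.
V ≈ 5.9 × 18.783 ≈ 110.8 kt.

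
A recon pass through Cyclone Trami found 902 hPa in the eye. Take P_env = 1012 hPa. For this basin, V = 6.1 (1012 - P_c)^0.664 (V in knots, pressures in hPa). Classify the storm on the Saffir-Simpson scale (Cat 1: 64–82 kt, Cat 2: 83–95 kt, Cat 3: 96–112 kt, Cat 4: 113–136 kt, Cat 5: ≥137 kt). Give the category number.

ΔP = 1012 − 902 = 110 hPa.
V ≈ 6.1 × 110^0.664 = 6.1 × 22.67 ≈ 138 kt.
138 kt falls in the Category 5 band.

5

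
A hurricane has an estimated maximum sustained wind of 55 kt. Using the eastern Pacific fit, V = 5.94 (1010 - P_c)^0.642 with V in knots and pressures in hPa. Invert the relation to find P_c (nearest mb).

ΔP = (V / 5.94)^(1/0.642) = (55/5.94)^1.558.
55/5.94 = 9.259; 9.259^1.558 ≈ 32.03 mb.
P_c = 1010 − 32.03 = 977.97 ≈ 978 mb.

978 mb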